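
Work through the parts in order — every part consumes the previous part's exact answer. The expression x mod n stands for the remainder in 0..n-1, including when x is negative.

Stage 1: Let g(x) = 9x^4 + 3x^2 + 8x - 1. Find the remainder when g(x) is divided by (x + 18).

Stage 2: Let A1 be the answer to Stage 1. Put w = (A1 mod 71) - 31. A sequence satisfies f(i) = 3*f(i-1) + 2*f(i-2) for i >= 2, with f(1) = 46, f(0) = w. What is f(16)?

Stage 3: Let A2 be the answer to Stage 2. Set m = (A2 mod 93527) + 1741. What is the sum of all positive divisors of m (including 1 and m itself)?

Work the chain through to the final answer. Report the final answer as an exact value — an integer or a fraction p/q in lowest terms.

Stage 1: remainder = value at the root: 9*(-18)^4 + 3*(-18)^2 + 8*(-18)^1 - 1 = (944784) + (972) + (-144) + (-1) = 945611; answer 945611
Stage 2: A1 = 945611; w = 2; f(2) = 3*(46) + 2*(2) = 142; iterating: f(2)=142, f(3)=518, f(4)=1838, f(5)=6550, f(6)=23326, f(7)=83078, f(8)=295886, f(9)=1053814, f(10)=3753214, f(11)=13367270, f(12)=47608238, f(13)=169559254, f(14)=603894238, f(15)=2150801222, f(16)=7660192142; answer 7660192142
Stage 3: A2 = 7660192142; m = 52002; 52002 = 2 * 3^5 * 107; sigma = (1 + 2) * (1 + 3 + 9 + 27 + 81 + 243) * (1 + 107) = 3 * 364 * 108 = 117936; answer 117936

117936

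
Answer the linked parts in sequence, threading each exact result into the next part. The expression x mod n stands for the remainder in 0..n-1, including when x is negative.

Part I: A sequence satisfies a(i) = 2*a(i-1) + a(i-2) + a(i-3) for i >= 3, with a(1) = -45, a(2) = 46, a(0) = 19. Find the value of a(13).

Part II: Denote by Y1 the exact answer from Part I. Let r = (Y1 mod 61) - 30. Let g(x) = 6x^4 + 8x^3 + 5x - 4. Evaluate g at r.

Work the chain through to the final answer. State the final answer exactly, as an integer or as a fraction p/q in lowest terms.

Part I: a(3) = 2*(46) + 1*(-45) + 1*(19) = 66; iterating: a(3)=66, a(4)=133, a(5)=378, a(6)=955, a(7)=2421, a(8)=6175, a(9)=15726, a(10)=40048, a(11)=101997, a(12)=259768, a(13)=661581; answer 661581
Part II: Y1 = 661581; r = 6; 6*(6)^4 + 8*(6)^3 + 5*(6)^1 - 4 = (7776) + (1728) + (30) + (-4) = 9530; answer 9530

9530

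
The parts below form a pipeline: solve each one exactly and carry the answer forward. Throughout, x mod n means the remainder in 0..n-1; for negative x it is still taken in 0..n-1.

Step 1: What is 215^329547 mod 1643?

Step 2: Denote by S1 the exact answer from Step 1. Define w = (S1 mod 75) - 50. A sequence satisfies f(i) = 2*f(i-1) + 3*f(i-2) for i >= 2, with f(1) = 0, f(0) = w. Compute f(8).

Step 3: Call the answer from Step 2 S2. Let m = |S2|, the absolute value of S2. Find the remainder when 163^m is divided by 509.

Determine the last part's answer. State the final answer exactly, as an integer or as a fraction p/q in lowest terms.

Step 1: squarings mod 1643: 215^1=215, 215^2=221, 215^4=1194, 215^8=1155, 215^16=1552, 215^32=66, 215^64=1070, 215^128=1372, 215^256=1149, 215^512=872, 215^1024=1318, 215^2048=473, 215^4096=281, 215^8192=97, 215^16384=1194, 215^32768=1155, 215^65536=1552, 215^131072=66, 215^262144=1070; 215^329547 = 215^1 * 215^2 * 215^8 * 215^64 * 215^256 * 215^512 * 215^1024 * 215^65536 * 215^262144 = 740 (mod 1643); answer 740
Step 2: S1 = 740; w = 15; f(2) = 2*(0) + 3*(15) = 45; iterating: f(2)=45, f(3)=90, f(4)=315, f(5)=900, f(6)=2745, f(7)=8190, f(8)=24615; answer 24615
Step 3: S2 = 24615; m = 24615; squarings mod 509: 163^1=163, 163^2=101, 163^4=21, 163^8=441, 163^16=43, 163^32=322, 163^64=357, 163^128=199, 163^256=408, 163^512=21, 163^1024=441, 163^2048=43, 163^4096=322, 163^8192=357, 163^16384=199; 163^24615 = 163^1 * 163^2 * 163^4 * 163^32 * 163^8192 * 163^16384 = 496 (mod 509); answer 496

496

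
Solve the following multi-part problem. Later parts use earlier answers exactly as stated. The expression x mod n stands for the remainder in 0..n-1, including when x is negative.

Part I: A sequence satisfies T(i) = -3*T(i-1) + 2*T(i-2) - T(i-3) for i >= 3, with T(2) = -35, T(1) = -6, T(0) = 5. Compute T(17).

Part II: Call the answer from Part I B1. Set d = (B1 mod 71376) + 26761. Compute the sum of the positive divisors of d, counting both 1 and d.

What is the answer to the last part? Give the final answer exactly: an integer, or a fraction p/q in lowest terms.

Part I: T(3) = -3*(-35) + 2*(-6) - 1*(5) = 88; iterating: T(3)=88, T(4)=-328, T(5)=1195, T(6)=-4329, T(7)=15705, T(8)=-56968, T(9)=206643, T(10)=-749570, T(11)=2718964, T(12)=-9862675, T(13)=35775523, T(14)=-129770883, T(15)=470726370, T(16)=-1707496399, T(17)=6193712820; answer 6193712820
Part II: B1 = 6193712820; d = 87181; 87181 is prime, so its only divisors are 1 and 87181; sigma = 1 + 87181 = 87182; answer 87182

87182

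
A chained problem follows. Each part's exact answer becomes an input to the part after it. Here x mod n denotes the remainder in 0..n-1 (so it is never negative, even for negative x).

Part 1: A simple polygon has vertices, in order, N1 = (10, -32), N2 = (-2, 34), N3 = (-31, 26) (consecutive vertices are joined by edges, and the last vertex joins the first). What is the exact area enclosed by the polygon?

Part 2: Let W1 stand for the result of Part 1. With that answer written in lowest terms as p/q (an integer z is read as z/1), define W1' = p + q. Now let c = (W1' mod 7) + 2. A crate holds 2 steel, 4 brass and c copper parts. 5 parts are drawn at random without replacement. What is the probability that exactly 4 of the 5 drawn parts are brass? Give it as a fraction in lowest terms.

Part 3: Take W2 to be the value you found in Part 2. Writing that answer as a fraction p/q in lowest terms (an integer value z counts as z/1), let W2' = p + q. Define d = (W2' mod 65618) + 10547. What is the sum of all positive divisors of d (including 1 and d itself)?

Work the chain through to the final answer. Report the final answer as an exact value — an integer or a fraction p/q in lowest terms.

10692

Part 1: cross terms: (10*34 - -2*-32)=276, (-2*26 - -31*34)=1002, (-31*-32 - 10*26)=732; twice the area = |2010| = 2010; area = 1005; answer 1005
Part 2: W1 = 1005; threaded value p + q = 1006; c = 7; total draws C(13,5) = 1287; favorable C(4,4)*C(9,1) = 9; P = 1/143; answer 1/143
Part 3: W2 = 1/143; threaded value p + q = 144; d = 10691; 10691 is prime, so its only divisors are 1 and 10691; sigma = 1 + 10691 = 10692; answer 10692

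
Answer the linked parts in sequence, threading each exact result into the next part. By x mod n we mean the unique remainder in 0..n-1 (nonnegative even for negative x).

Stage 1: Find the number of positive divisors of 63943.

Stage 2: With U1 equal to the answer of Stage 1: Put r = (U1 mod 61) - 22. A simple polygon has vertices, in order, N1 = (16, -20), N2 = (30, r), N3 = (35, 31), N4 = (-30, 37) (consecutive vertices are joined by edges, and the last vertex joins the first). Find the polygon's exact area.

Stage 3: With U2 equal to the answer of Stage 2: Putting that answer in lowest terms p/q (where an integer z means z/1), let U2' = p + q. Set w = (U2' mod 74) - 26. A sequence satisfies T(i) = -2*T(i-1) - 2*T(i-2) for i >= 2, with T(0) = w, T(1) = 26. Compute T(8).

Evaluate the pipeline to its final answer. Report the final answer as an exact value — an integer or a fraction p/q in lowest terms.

Stage 1: 63943 = 11 * 5813; number of divisors = (1+1) * (1+1) = 4; answer 4
Stage 2: U1 = 4; r = -18; cross terms: (16*-18 - 30*-20)=312, (30*31 - 35*-18)=1560, (35*37 - -30*31)=2225, (-30*-20 - 16*37)=8; twice the area = |4105| = 4105; area = 4105/2; answer 4105/2
Stage 3: U2 = 4105/2; threaded value p + q = 4107; w = 11; T(2) = -2*(26) - 2*(11) = -74; iterating: T(2)=-74, T(3)=96, T(4)=-44, T(5)=-104, T(6)=296, T(7)=-384, T(8)=176; answer 176

176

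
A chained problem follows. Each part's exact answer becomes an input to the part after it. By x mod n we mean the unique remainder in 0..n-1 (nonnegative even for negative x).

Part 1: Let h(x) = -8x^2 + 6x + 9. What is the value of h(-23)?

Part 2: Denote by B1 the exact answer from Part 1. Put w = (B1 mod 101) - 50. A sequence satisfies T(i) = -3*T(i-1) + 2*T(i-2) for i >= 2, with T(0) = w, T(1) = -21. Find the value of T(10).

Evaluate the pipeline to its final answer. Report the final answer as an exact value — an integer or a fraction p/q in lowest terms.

Part 1: -8*(-23)^2 + 6*(-23)^1 + 9 = (-4232) + (-138) + (9) = -4361; answer -4361
Part 2: B1 = -4361; w = 33; T(2) = -3*(-21) + 2*(33) = 129; iterating: T(2)=129, T(3)=-429, T(4)=1545, T(5)=-5493, T(6)=19569, T(7)=-69693, T(8)=248217, T(9)=-884037, T(10)=3148545; answer 3148545

3148545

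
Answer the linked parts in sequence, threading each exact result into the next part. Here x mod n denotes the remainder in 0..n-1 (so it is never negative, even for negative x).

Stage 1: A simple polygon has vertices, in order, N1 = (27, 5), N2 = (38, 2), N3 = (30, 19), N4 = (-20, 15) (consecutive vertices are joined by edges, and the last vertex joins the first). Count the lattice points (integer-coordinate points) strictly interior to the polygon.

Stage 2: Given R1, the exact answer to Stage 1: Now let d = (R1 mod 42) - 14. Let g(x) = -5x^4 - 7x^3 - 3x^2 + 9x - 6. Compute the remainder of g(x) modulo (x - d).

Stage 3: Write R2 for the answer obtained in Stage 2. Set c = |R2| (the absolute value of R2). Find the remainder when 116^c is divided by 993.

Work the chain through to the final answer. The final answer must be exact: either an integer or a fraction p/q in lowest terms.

877

Stage 1: cross terms: (27*2 - 38*5)=-136, (38*19 - 30*2)=662, (30*15 - -20*19)=830, (-20*5 - 27*15)=-505; twice the area = |851| = 851; area = 851/2; boundary points = 1 + 1 + 2 + 1 = 5; strictly interior points = area - boundary/2 + 1 = 424; answer 424
Stage 2: R1 = 424; d = -10; remainder = value at the root: -5*(-10)^4 - 7*(-10)^3 - 3*(-10)^2 + 9*(-10)^1 - 6 = (-50000) + (7000) + (-300) + (-90) + (-6) = -43396; answer -43396
Stage 3: R2 = -43396; c = 43396; squarings mod 993: 116^1=116, 116^2=547, 116^4=316, 116^8=556, 116^16=313, 116^32=655, 116^64=49, 116^128=415, 116^256=436, 116^512=433, 116^1024=805, 116^2048=589, 116^4096=364, 116^8192=427, 116^16384=610, 116^32768=718; 116^43396 = 116^4 * 116^128 * 116^256 * 116^2048 * 116^8192 * 116^32768 = 877 (mod 993); answer 877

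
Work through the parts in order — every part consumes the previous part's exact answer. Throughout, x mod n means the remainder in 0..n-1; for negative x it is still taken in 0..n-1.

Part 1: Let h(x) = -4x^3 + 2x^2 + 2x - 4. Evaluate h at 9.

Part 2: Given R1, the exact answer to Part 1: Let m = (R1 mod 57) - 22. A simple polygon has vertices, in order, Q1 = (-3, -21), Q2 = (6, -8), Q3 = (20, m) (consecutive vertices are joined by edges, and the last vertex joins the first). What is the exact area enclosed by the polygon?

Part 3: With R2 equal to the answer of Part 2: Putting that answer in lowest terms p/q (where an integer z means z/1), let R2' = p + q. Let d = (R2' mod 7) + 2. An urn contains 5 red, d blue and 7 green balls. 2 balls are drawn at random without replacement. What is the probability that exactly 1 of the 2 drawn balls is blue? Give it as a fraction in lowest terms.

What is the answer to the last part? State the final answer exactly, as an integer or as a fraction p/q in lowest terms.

Part 1: -4*(9)^3 + 2*(9)^2 + 2*(9)^1 - 4 = (-2916) + (162) + (18) + (-4) = -2740; answer -2740
Part 2: R1 = -2740; m = 31; cross terms: (-3*-8 - 6*-21)=150, (6*31 - 20*-8)=346, (20*-21 - -3*31)=-327; twice the area = |169| = 169; area = 169/2; answer 169/2
Part 3: R2 = 169/2; threaded value p + q = 171; d = 5; total draws C(17,2) = 136; favorable C(5,1)*C(12,1) = 60; P = 15/34; answer 15/34

15/34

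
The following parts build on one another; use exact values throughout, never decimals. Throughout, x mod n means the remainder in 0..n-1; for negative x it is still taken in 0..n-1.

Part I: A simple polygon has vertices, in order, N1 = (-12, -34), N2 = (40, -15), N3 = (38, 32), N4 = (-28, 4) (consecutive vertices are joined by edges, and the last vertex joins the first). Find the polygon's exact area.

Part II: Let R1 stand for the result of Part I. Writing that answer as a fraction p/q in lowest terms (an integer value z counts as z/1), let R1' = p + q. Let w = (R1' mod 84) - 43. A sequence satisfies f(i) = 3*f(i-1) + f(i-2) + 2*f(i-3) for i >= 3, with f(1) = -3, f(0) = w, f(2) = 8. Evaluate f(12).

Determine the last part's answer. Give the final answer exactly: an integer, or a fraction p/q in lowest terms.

54769

Part I: cross terms: (-12*-15 - 40*-34)=1540, (40*32 - 38*-15)=1850, (38*4 - -28*32)=1048, (-28*-34 - -12*4)=1000; twice the area = |5438| = 5438; area = 2719; answer 2719
Part II: R1 = 2719; threaded value p + q = 2720; w = -11; f(3) = 3*(8) + 1*(-3) + 2*(-11) = -1; iterating: f(3)=-1, f(4)=-1, f(5)=12, f(6)=33, f(7)=109, f(8)=384, f(9)=1327, f(10)=4583, f(11)=15844, f(12)=54769; answer 54769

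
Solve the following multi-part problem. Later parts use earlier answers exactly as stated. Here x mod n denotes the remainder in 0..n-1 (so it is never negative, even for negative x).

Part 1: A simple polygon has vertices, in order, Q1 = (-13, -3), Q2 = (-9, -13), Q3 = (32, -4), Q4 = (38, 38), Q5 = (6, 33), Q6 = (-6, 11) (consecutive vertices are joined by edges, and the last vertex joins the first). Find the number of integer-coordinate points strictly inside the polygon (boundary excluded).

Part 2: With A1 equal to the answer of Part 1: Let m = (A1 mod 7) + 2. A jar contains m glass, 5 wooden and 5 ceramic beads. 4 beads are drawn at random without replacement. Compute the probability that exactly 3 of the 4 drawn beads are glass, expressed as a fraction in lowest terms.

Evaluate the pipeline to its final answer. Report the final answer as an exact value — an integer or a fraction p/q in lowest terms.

Part 1: cross terms: (-13*-13 - -9*-3)=142, (-9*-4 - 32*-13)=452, (32*38 - 38*-4)=1368, (38*33 - 6*38)=1026, (6*11 - -6*33)=264, (-6*-3 - -13*11)=161; twice the area = |3413| = 3413; area = 3413/2; boundary points = 2 + 1 + 6 + 1 + 2 + 7 = 19; strictly interior points = area - boundary/2 + 1 = 1698; answer 1698
Part 2: A1 = 1698; m = 6; total draws C(16,4) = 1820; favorable C(6,3)*C(10,1) = 200; P = 10/91; answer 10/91

10/91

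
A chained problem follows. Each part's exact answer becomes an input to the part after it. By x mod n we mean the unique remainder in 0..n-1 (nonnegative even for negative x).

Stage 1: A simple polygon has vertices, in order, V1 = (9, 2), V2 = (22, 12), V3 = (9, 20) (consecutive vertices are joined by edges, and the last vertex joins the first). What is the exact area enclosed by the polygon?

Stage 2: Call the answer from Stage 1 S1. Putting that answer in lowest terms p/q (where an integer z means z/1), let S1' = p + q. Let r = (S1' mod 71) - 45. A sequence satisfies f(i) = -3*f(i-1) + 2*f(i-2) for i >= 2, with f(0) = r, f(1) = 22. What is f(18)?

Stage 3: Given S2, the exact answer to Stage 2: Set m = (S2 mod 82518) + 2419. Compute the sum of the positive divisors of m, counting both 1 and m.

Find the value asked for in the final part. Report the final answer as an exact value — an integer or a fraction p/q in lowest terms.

91776

Stage 1: cross terms: (9*12 - 22*2)=64, (22*20 - 9*12)=332, (9*2 - 9*20)=-162; twice the area = |234| = 234; area = 117; answer 117
Stage 2: S1 = 117; threaded value p + q = 118; r = 2; f(2) = -3*(22) + 2*(2) = -62; iterating: f(2)=-62, f(3)=230, f(4)=-814, f(5)=2902, f(6)=-10334, f(7)=36806, f(8)=-131086, f(9)=466870, f(10)=-1662782, f(11)=5922086, f(12)=-21091822, f(13)=75119638, f(14)=-267542558, f(15)=952866950, f(16)=-3393685966, f(17)=12086791798, f(18)=-43047747326; answer -43047747326
Stage 3: S2 = -43047747326; m = 80297; 80297 = 7 * 11471; sigma = (1 + 7) * (1 + 11471) = 8 * 11472 = 91776; answer 91776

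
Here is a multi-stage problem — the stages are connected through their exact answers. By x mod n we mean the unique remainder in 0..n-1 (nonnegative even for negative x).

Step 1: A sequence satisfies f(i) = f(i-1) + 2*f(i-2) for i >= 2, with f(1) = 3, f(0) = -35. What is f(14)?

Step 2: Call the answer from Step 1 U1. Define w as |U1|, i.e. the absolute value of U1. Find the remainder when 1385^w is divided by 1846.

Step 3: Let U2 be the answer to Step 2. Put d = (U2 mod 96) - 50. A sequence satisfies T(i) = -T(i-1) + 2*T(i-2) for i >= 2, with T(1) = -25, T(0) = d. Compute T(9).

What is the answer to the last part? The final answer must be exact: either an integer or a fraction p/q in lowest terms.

-6485

Step 1: f(2) = 1*(3) + 2*(-35) = -67; iterating: f(2)=-67, f(3)=-61, f(4)=-195, f(5)=-317, f(6)=-707, f(7)=-1341, f(8)=-2755, f(9)=-5437, f(10)=-10947, f(11)=-21821, f(12)=-43715, f(13)=-87357, f(14)=-174787; answer -174787
Step 2: U1 = -174787; w = 174787; squarings mod 1846: 1385^1=1385, 1385^2=231, 1385^4=1673, 1385^8=393, 1385^16=1231, 1385^32=1641, 1385^64=1413, 1385^128=1043, 1385^256=555, 1385^512=1589, 1385^1024=1439, 1385^2048=1355, 1385^4096=1101, 1385^8192=1225, 1385^16384=1673, 1385^32768=393, 1385^65536=1231, 1385^131072=1641; 1385^174787 = 1385^1 * 1385^2 * 1385^64 * 1385^128 * 1385^512 * 1385^2048 * 1385^8192 * 1385^32768 * 1385^131072 = 1215 (mod 1846); answer 1215
Step 3: U2 = 1215; d = 13; T(2) = -1*(-25) + 2*(13) = 51; iterating: T(2)=51, T(3)=-101, T(4)=203, T(5)=-405, T(6)=811, T(7)=-1621, T(8)=3243, T(9)=-6485; answer -6485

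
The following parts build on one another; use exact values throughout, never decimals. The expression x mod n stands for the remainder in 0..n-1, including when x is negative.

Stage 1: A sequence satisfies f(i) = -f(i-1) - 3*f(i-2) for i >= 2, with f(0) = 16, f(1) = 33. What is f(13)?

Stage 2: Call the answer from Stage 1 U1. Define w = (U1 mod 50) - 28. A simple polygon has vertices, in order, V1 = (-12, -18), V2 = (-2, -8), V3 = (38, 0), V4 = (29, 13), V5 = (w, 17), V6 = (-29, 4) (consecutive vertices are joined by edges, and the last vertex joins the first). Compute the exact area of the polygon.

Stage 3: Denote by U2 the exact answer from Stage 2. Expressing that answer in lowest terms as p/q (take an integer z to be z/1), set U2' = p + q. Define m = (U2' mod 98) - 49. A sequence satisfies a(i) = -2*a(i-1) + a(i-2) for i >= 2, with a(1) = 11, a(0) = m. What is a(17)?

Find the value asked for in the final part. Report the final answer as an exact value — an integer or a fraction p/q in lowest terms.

Stage 1: f(2) = -1*(33) - 3*(16) = -81; iterating: f(2)=-81, f(3)=-18, f(4)=261, f(5)=-207, f(6)=-576, f(7)=1197, f(8)=531, f(9)=-4122, f(10)=2529, f(11)=9837, f(12)=-17424, f(13)=-12087; answer -12087
Stage 2: U1 = -12087; w = -15; cross terms: (-12*-8 - -2*-18)=60, (-2*0 - 38*-8)=304, (38*13 - 29*0)=494, (29*17 - -15*13)=688, (-15*4 - -29*17)=433, (-29*-18 - -12*4)=570; twice the area = |2549| = 2549; area = 2549/2; answer 2549/2
Stage 3: U2 = 2549/2; threaded value p + q = 2551; m = -46; a(2) = -2*(11) + 1*(-46) = -68; iterating: a(2)=-68, a(3)=147, a(4)=-362, a(5)=871, a(6)=-2104, a(7)=5079, a(8)=-12262, a(9)=29603, a(10)=-71468, a(11)=172539, a(12)=-416546, a(13)=1005631, a(14)=-2427808, a(15)=5861247, a(16)=-14150302, a(17)=34161851; answer 34161851

34161851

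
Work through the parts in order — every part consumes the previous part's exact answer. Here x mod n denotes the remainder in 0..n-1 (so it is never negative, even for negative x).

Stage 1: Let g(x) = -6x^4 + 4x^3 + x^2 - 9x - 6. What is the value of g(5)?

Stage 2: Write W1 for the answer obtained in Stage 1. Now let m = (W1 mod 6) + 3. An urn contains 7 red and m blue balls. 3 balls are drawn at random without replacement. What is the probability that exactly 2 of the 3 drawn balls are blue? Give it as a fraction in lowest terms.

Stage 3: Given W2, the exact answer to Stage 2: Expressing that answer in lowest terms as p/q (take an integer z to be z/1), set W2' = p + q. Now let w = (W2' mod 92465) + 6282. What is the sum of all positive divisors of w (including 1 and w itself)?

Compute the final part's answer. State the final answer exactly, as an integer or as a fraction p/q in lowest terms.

6330

Stage 1: -6*(5)^4 + 4*(5)^3 + 1*(5)^2 - 9*(5)^1 - 6 = (-3750) + (500) + (25) + (-45) + (-6) = -3276; answer -3276
Stage 2: W1 = -3276; m = 3; total draws C(10,3) = 120; favorable C(3,2)*C(7,1) = 21; P = 7/40; answer 7/40
Stage 3: W2 = 7/40; threaded value p + q = 47; w = 6329; 6329 is prime, so its only divisors are 1 and 6329; sigma = 1 + 6329 = 6330; answer 6330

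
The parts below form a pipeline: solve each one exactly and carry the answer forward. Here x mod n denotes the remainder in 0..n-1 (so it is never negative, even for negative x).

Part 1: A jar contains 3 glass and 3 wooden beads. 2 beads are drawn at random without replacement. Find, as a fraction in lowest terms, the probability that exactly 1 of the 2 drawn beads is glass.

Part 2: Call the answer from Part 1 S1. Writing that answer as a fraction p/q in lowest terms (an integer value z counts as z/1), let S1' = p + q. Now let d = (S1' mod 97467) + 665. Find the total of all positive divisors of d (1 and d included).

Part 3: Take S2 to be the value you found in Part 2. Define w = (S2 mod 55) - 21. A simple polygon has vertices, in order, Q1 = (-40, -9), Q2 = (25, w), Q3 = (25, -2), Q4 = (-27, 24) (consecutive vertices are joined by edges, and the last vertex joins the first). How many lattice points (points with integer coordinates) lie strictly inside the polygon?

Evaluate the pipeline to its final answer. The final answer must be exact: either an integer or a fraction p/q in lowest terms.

Part 1: total draws C(6,2) = 15; favorable C(3,1)*C(3,1) = 9; P = 3/5; answer 3/5
Part 2: S1 = 3/5; threaded value p + q = 8; d = 673; 673 is prime, so its only divisors are 1 and 673; sigma = 1 + 673 = 674; answer 674
Part 3: S2 = 674; w = -7; cross terms: (-40*-7 - 25*-9)=505, (25*-2 - 25*-7)=125, (25*24 - -27*-2)=546, (-27*-9 - -40*24)=1203; twice the area = |2379| = 2379; area = 2379/2; boundary points = 1 + 5 + 26 + 1 = 33; strictly interior points = area - boundary/2 + 1 = 1174; answer 1174

1174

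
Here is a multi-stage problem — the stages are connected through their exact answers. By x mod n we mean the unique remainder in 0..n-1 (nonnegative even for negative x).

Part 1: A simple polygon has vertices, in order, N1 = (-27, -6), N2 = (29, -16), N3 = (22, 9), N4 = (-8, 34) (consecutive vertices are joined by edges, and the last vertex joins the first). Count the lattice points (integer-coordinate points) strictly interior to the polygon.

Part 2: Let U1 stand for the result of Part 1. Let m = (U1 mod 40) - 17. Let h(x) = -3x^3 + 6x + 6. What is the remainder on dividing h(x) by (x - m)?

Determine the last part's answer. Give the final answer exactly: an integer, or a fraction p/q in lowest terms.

Part 1: cross terms: (-27*-16 - 29*-6)=606, (29*9 - 22*-16)=613, (22*34 - -8*9)=820, (-8*-6 - -27*34)=966; twice the area = |3005| = 3005; area = 3005/2; boundary points = 2 + 1 + 5 + 1 = 9; strictly interior points = area - boundary/2 + 1 = 1499; answer 1499
Part 2: U1 = 1499; m = 2; remainder = value at the root: -3*(2)^3 + 6*(2)^1 + 6 = (-24) + (12) + (6) = -6; answer -6

-6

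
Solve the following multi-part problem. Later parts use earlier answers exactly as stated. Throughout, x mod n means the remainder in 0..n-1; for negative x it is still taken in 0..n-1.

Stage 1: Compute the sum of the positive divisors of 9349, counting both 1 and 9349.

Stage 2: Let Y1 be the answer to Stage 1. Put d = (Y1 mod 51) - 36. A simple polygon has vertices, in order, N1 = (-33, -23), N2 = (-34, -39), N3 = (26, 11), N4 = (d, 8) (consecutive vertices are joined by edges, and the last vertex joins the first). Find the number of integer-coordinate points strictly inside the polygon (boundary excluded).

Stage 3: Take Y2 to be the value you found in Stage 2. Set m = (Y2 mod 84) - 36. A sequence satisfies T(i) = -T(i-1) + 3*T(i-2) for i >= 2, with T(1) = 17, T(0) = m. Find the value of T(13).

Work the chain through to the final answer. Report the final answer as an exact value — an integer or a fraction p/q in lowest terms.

296993

Stage 1: 9349 is prime, so its only divisors are 1 and 9349; sigma = 1 + 9349 = 9350; answer 9350
Stage 2: Y1 = 9350; d = -19; cross terms: (-33*-39 - -34*-23)=505, (-34*11 - 26*-39)=640, (26*8 - -19*11)=417, (-19*-23 - -33*8)=701; twice the area = |2263| = 2263; area = 2263/2; boundary points = 1 + 10 + 3 + 1 = 15; strictly interior points = area - boundary/2 + 1 = 1125; answer 1125
Stage 3: Y2 = 1125; m = -3; T(2) = -1*(17) + 3*(-3) = -26; iterating: T(2)=-26, T(3)=77, T(4)=-155, T(5)=386, T(6)=-851, T(7)=2009, T(8)=-4562, T(9)=10589, T(10)=-24275, T(11)=56042, T(12)=-128867, T(13)=296993; answer 296993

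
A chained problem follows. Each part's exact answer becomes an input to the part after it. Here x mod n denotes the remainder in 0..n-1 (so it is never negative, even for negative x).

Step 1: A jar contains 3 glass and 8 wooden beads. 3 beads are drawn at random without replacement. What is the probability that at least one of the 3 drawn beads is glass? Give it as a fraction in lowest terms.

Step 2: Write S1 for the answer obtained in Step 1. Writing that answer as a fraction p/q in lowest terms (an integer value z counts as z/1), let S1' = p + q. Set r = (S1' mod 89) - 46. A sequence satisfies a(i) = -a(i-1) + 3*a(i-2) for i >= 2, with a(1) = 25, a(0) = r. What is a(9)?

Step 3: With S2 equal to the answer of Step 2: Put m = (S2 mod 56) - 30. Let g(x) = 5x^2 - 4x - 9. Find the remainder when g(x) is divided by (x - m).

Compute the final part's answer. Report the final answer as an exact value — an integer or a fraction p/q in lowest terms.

Step 1: total draws C(11,3) = 165; complement C(8,3) = 56; favorable 165 - 56 = 109; P = 109/165; answer 109/165
Step 2: S1 = 109/165; threaded value p + q = 274; r = -39; a(2) = -1*(25) + 3*(-39) = -142; iterating: a(2)=-142, a(3)=217, a(4)=-643, a(5)=1294, a(6)=-3223, a(7)=7105, a(8)=-16774, a(9)=38089; answer 38089
Step 3: S2 = 38089; m = -21; remainder = value at the root: 5*(-21)^2 - 4*(-21)^1 - 9 = (2205) + (84) + (-9) = 2280; answer 2280

2280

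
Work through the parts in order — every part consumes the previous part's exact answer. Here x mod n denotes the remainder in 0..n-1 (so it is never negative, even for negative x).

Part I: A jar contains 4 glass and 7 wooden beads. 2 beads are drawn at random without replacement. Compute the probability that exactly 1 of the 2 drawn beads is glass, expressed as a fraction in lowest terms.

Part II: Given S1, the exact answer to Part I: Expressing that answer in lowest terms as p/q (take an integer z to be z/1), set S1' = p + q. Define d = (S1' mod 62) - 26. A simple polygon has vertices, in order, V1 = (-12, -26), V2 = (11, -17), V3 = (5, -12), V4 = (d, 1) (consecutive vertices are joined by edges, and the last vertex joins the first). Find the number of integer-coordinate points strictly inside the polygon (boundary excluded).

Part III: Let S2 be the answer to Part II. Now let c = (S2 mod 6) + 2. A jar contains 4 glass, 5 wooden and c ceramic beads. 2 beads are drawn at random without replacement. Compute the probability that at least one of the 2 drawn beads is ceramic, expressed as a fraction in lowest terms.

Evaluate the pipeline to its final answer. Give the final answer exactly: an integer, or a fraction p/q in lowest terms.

19/55

Part I: total draws C(11,2) = 55; favorable C(4,1)*C(7,1) = 28; P = 28/55; answer 28/55
Part II: S1 = 28/55; threaded value p + q = 83; d = -5; cross terms: (-12*-17 - 11*-26)=490, (11*-12 - 5*-17)=-47, (5*1 - -5*-12)=-55, (-5*-26 - -12*1)=142; twice the area = |530| = 530; area = 265; boundary points = 1 + 1 + 1 + 1 = 4; strictly interior points = area - boundary/2 + 1 = 264; answer 264
Part III: S2 = 264; c = 2; total draws C(11,2) = 55; complement C(9,2) = 36; favorable 55 - 36 = 19; P = 19/55; answer 19/55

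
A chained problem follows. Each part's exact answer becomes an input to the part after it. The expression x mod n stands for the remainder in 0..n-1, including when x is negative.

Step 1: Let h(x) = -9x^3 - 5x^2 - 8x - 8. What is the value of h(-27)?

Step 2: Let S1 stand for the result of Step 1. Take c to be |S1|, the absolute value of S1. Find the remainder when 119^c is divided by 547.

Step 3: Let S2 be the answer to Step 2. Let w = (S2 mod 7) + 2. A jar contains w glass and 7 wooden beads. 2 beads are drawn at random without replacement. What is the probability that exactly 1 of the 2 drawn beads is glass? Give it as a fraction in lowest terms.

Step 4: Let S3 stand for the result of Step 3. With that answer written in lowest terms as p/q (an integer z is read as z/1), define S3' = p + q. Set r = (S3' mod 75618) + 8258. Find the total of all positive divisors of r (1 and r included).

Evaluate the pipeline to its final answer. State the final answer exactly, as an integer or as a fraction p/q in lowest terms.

Step 1: -9*(-27)^3 - 5*(-27)^2 - 8*(-27)^1 - 8 = (177147) + (-3645) + (216) + (-8) = 173710; answer 173710
Step 2: S1 = 173710; c = 173710; squarings mod 547: 119^1=119, 119^2=486, 119^4=439, 119^8=177, 119^16=150, 119^32=73, 119^64=406, 119^128=189, 119^256=166, 119^512=206, 119^1024=317, 119^2048=388, 119^4096=119, 119^8192=486, 119^16384=439, 119^32768=177, 119^65536=150, 119^131072=73; 119^173710 = 119^2 * 119^4 * 119^8 * 119^128 * 119^512 * 119^1024 * 119^8192 * 119^32768 * 119^131072 = 324 (mod 547); answer 324
Step 3: S2 = 324; w = 4; total draws C(11,2) = 55; favorable C(4,1)*C(7,1) = 28; P = 28/55; answer 28/55
Step 4: S3 = 28/55; threaded value p + q = 83; r = 8341; 8341 = 19 * 439; sigma = (1 + 19) * (1 + 439) = 20 * 440 = 8800; answer 8800

8800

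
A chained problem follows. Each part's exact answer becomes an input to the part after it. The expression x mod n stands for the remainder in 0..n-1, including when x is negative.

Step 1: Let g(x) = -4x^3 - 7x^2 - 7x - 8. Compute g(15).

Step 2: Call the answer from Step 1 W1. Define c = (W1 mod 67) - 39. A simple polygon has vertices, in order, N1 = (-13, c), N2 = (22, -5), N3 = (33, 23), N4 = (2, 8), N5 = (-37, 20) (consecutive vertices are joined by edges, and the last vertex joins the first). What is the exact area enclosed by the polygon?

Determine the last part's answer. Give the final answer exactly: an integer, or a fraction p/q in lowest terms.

Step 1: -4*(15)^3 - 7*(15)^2 - 7*(15)^1 - 8 = (-13500) + (-1575) + (-105) + (-8) = -15188; answer -15188
Step 2: W1 = -15188; c = -18; cross terms: (-13*-5 - 22*-18)=461, (22*23 - 33*-5)=671, (33*8 - 2*23)=218, (2*20 - -37*8)=336, (-37*-18 - -13*20)=926; twice the area = |2612| = 2612; area = 1306; answer 1306

1306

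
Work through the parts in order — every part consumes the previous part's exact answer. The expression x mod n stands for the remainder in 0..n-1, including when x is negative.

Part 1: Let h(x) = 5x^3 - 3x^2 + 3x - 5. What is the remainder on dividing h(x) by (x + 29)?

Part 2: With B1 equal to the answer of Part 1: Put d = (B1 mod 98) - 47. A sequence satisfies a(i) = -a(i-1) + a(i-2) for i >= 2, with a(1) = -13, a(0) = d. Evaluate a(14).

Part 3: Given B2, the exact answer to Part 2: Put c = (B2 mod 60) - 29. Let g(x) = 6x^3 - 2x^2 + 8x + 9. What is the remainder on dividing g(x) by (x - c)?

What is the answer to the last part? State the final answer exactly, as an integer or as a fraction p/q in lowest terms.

Part 1: remainder = value at the root: 5*(-29)^3 - 3*(-29)^2 + 3*(-29)^1 - 5 = (-121945) + (-2523) + (-87) + (-5) = -124560; answer -124560
Part 2: B1 = -124560; d = 49; a(2) = -1*(-13) + 1*(49) = 62; iterating: a(2)=62, a(3)=-75, a(4)=137, a(5)=-212, a(6)=349, a(7)=-561, a(8)=910, a(9)=-1471, a(10)=2381, a(11)=-3852, a(12)=6233, a(13)=-10085, a(14)=16318; answer 16318
Part 3: B2 = 16318; c = 29; remainder = value at the root: 6*(29)^3 - 2*(29)^2 + 8*(29)^1 + 9 = (146334) + (-1682) + (232) + (9) = 144893; answer 144893

144893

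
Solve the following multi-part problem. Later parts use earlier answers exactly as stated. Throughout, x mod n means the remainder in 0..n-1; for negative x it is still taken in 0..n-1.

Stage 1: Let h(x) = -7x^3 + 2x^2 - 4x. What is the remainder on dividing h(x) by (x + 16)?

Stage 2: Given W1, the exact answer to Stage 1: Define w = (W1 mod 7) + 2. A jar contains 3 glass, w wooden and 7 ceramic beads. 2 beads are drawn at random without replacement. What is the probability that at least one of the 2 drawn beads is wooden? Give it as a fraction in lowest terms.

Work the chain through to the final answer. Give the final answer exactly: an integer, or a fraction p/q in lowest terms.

46/91

Stage 1: remainder = value at the root: -7*(-16)^3 + 2*(-16)^2 - 4*(-16)^1 = (28672) + (512) + (64) = 29248; answer 29248
Stage 2: W1 = 29248; w = 4; total draws C(14,2) = 91; complement C(10,2) = 45; favorable 91 - 45 = 46; P = 46/91; answer 46/91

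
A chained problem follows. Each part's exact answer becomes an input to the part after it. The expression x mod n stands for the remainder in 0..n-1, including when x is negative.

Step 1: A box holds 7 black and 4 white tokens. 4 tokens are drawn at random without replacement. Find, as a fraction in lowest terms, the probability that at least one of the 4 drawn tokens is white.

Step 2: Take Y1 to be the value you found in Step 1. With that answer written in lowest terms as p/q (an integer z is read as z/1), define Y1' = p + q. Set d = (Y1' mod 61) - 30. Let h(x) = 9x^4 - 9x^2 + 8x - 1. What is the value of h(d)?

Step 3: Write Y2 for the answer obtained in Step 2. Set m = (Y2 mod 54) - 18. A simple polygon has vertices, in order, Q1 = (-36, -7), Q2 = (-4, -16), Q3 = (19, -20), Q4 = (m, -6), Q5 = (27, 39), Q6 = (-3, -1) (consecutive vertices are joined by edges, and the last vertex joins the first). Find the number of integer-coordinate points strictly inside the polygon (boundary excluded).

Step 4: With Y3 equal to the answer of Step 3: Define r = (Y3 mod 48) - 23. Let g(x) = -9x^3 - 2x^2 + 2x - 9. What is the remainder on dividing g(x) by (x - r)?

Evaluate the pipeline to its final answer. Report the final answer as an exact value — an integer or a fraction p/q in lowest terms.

2966

Step 1: total draws C(11,4) = 330; complement C(7,4) = 35; favorable 330 - 35 = 295; P = 59/66; answer 59/66
Step 2: Y1 = 59/66; threaded value p + q = 125; d = -27; 9*(-27)^4 - 9*(-27)^2 + 8*(-27)^1 - 1 = (4782969) + (-6561) + (-216) + (-1) = 4776191; answer 4776191
Step 3: Y2 = 4776191; m = 35; cross terms: (-36*-16 - -4*-7)=548, (-4*-20 - 19*-16)=384, (19*-6 - 35*-20)=586, (35*39 - 27*-6)=1527, (27*-1 - -3*39)=90, (-3*-7 - -36*-1)=-15; twice the area = |3120| = 3120; area = 1560; boundary points = 1 + 1 + 2 + 1 + 10 + 3 = 18; strictly interior points = area - boundary/2 + 1 = 1552; answer 1552
Step 4: Y3 = 1552; r = -7; remainder = value at the root: -9*(-7)^3 - 2*(-7)^2 + 2*(-7)^1 - 9 = (3087) + (-98) + (-14) + (-9) = 2966; answer 2966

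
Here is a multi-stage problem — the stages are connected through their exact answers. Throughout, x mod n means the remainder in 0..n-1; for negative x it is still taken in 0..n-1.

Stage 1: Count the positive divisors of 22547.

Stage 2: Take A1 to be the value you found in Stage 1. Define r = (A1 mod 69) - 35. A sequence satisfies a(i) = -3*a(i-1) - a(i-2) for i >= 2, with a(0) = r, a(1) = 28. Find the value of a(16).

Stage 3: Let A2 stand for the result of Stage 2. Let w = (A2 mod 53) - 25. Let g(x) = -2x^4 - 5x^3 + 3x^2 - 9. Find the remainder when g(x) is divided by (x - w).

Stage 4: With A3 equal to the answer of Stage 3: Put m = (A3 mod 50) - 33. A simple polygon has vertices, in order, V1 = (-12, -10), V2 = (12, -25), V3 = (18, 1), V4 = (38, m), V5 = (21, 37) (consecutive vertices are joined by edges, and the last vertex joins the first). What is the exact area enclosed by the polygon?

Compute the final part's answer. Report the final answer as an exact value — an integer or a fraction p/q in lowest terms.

1245

Stage 1: 22547 = 7 * 3221; number of divisors = (1+1) * (1+1) = 4; answer 4
Stage 2: A1 = 4; r = -31; a(2) = -3*(28) - 1*(-31) = -53; iterating: a(2)=-53, a(3)=131, a(4)=-340, a(5)=889, a(6)=-2327, a(7)=6092, a(8)=-15949, a(9)=41755, a(10)=-109316, a(11)=286193, a(12)=-749263, a(13)=1961596, a(14)=-5135525, a(15)=13444979, a(16)=-35199412; answer -35199412
Stage 3: A2 = -35199412; w = -17; remainder = value at the root: -2*(-17)^4 - 5*(-17)^3 + 3*(-17)^2 - 9 = (-167042) + (24565) + (867) + (-9) = -141619; answer -141619
Stage 4: A3 = -141619; m = -2; cross terms: (-12*-25 - 12*-10)=420, (12*1 - 18*-25)=462, (18*-2 - 38*1)=-74, (38*37 - 21*-2)=1448, (21*-10 - -12*37)=234; twice the area = |2490| = 2490; area = 1245; answer 1245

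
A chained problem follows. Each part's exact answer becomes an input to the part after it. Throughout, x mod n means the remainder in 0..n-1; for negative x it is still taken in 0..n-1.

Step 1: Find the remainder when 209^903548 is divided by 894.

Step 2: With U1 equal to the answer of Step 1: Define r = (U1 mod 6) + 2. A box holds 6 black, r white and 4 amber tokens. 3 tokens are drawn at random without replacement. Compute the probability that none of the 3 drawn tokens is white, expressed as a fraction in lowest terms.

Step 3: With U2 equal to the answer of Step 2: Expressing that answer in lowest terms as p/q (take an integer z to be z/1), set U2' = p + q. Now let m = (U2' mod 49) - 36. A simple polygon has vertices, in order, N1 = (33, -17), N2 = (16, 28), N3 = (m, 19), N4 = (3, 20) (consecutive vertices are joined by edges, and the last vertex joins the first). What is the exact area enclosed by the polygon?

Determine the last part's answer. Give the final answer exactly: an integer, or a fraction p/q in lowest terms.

482

Step 1: squarings mod 894: 209^1=209, 209^2=769, 209^4=427, 209^8=847, 209^16=421, 209^32=229, 209^64=589, 209^128=49, 209^256=613, 209^512=289, 209^1024=379, 209^2048=601, 209^4096=25, 209^8192=625, 209^16384=841, 209^32768=127, 209^65536=37, 209^131072=475, 209^262144=337, 209^524288=31; 209^903548 = 209^4 * 209^8 * 209^16 * 209^32 * 209^64 * 209^256 * 209^2048 * 209^16384 * 209^32768 * 209^65536 * 209^262144 * 209^524288 = 847 (mod 894); answer 847
Step 2: U1 = 847; r = 3; total draws C(13,3) = 286; favorable C(10,3) = 120; P = 60/143; answer 60/143
Step 3: U2 = 60/143; threaded value p + q = 203; m = -29; cross terms: (33*28 - 16*-17)=1196, (16*19 - -29*28)=1116, (-29*20 - 3*19)=-637, (3*-17 - 33*20)=-711; twice the area = |964| = 964; area = 482; answer 482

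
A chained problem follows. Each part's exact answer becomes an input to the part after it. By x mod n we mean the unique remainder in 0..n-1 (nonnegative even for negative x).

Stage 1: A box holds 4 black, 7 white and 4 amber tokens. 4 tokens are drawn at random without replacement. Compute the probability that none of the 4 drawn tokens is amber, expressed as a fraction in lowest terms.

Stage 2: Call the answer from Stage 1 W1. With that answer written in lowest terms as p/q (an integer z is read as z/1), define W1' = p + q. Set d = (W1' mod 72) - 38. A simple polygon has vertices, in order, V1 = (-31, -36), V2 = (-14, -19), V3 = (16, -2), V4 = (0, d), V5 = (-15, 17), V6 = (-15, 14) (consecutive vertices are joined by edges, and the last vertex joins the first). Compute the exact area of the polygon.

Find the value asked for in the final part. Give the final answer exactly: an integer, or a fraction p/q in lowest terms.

Stage 1: total draws C(15,4) = 1365; favorable C(11,4) = 330; P = 22/91; answer 22/91
Stage 2: W1 = 22/91; threaded value p + q = 113; d = 3; cross terms: (-31*-19 - -14*-36)=85, (-14*-2 - 16*-19)=332, (16*3 - 0*-2)=48, (0*17 - -15*3)=45, (-15*14 - -15*17)=45, (-15*-36 - -31*14)=974; twice the area = |1529| = 1529; area = 1529/2; answer 1529/2

1529/2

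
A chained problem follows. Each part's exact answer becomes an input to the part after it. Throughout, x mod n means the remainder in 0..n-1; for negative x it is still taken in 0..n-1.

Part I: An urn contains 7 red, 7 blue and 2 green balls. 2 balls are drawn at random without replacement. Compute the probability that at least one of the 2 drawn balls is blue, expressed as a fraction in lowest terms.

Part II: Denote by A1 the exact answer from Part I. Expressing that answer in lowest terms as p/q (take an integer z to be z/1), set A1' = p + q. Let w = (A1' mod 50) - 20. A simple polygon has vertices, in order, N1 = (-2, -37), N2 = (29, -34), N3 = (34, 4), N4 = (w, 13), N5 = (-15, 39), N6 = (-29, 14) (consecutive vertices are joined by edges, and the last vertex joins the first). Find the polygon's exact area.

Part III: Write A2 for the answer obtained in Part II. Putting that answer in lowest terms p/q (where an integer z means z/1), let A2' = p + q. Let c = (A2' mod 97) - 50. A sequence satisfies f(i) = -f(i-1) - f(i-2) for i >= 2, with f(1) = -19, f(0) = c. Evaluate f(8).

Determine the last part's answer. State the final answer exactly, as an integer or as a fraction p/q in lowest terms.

47

Part I: total draws C(16,2) = 120; complement C(9,2) = 36; favorable 120 - 36 = 84; P = 7/10; answer 7/10
Part II: A1 = 7/10; threaded value p + q = 17; w = -3; cross terms: (-2*-34 - 29*-37)=1141, (29*4 - 34*-34)=1272, (34*13 - -3*4)=454, (-3*39 - -15*13)=78, (-15*14 - -29*39)=921, (-29*-37 - -2*14)=1101; twice the area = |4967| = 4967; area = 4967/2; answer 4967/2
Part III: A2 = 4967/2; threaded value p + q = 4969; c = -28; f(2) = -1*(-19) - 1*(-28) = 47; iterating: f(2)=47, f(3)=-28, f(4)=-19, f(5)=47, f(6)=-28, f(7)=-19, f(8)=47; answer 47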